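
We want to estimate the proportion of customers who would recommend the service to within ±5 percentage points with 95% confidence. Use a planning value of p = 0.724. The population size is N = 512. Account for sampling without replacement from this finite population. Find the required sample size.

For a proportion with margin E = 0.05 at 95% confidence, z = 1.960.
n = p̂(1−p̂)(z/E)² = 0.724 × 0.276 × (1.960/0.05)² = 307.06 — call this n₀.
Finite-population correction with N = 512: n = n₀ / (1 + (n₀−1)/N) = 307.06 / 1.598 = 192.15
Round up: n = 193.

n = 193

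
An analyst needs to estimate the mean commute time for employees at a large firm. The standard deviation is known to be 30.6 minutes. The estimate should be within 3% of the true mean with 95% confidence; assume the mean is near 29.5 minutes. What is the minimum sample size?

For a mean, the margin of error is E = z·σ/√n, so n = (zσ/E)².
At 95% confidence, z = 1.960.
E = 3% of 29.5 = 0.885 minutes.
n = (1.960 × 30.6 / 0.885)² = 4592.70
Round up: n = 4593.

4593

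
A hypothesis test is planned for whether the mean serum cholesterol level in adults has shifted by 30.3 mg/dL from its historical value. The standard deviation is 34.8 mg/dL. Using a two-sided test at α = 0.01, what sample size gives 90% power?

For a one-sample z-test, n = ((z_{α/2} + z_β)·σ/δ)².
z_{α/2} = 2.576 (two-sided α = 0.01); z_β = 1.282 (power 90% → β = 0.1).
n = (3.858 × 34.8 / 30.3)² = 19.63
Round up: n = 20.

n = 20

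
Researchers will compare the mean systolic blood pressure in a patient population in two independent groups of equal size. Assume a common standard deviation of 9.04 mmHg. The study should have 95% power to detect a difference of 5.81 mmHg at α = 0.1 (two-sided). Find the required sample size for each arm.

For two equal groups, n per group = 2·((z_{α/2} + z_β)·σ/δ)².
z_{α/2} = 1.645; z_β = 1.645 (power 95%).
n = 2 × (3.290 × 9.04 / 5.81)² = 2 × 26.20 = 52.40
Round up: n = 53 per group.

53 per group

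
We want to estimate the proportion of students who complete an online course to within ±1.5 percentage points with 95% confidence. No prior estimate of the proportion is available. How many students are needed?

For a proportion with margin E = 0.015 at 95% confidence, z = 1.960.
With no prior estimate, use p = 0.5, which maximizes p(1−p) at 0.25.
n = 0.25 × (z/E)² = 0.25 × (1.960/0.015)² = 4268.44
Round up: n = 4269.

4269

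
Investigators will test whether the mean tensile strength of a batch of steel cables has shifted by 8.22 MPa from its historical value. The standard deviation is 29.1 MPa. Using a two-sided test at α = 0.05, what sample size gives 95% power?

For a one-sample z-test, n = ((z_{α/2} + z_β)·σ/δ)².
z_{α/2} = 1.960 (two-sided α = 0.05); z_β = 1.645 (power 95% → β = 0.05).
n = (3.605 × 29.1 / 8.22)² = 162.87
Round up: n = 163.

163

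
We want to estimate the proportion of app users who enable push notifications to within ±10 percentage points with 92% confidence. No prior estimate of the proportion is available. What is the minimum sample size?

77

For a proportion with margin E = 0.1 at 92% confidence, z = 1.751.
With no prior estimate, use p = 0.5, which maximizes p(1−p) at 0.25.
n = 0.25 × (z/E)² = 0.25 × (1.751/0.1)² = 76.65
Round up: n = 77.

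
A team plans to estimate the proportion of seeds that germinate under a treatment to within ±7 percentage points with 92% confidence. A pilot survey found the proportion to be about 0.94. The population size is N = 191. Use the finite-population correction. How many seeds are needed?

For a proportion with margin E = 0.07 at 92% confidence, z = 1.751.
n = p̂(1−p̂)(z/E)² = 0.94 × 0.06 × (1.751/0.07)² = 35.29 — call this n₀.
Finite-population correction with N = 191: n = n₀ / (1 + (n₀−1)/N) = 35.29 / 1.18 = 29.91
Round up: n = 30.

30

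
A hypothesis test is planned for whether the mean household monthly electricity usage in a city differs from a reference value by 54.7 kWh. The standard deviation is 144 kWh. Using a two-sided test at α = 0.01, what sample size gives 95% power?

For a one-sample z-test, n = ((z_{α/2} + z_β)·σ/δ)².
z_{α/2} = 2.576 (two-sided α = 0.01); z_β = 1.645 (power 95% → β = 0.05).
n = (4.221 × 144 / 54.7)² = 123.48
Round up: n = 124.

124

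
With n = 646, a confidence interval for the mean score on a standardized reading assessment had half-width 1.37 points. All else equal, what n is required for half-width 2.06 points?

Margin of error scales as 1/√n, so n₂ = n₁·(E₁/E₂)².
n₂ = 646 × (1.37/2.06)² = 646 × 0.4423 = 285.73
Round up: n₂ = 286.

n = 286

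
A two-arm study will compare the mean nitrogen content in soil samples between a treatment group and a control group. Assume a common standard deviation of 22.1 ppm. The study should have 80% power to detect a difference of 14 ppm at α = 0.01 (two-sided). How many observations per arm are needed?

For two equal groups, n per group = 2·((z_{α/2} + z_β)·σ/δ)².
z_{α/2} = 2.576; z_β = 0.842 (power 80%).
n = 2 × (3.418 × 22.1 / 14)² = 2 × 29.11 = 58.22
Round up: n = 59 per group.

59 per group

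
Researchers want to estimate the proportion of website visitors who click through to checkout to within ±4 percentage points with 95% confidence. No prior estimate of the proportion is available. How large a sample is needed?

For a proportion with margin E = 0.04 at 95% confidence, z = 1.960.
With no prior estimate, use p = 0.5, which maximizes p(1−p) at 0.25.
n = 0.25 × (z/E)² = 0.25 × (1.960/0.04)² = 600.25
Round up: n = 601.

601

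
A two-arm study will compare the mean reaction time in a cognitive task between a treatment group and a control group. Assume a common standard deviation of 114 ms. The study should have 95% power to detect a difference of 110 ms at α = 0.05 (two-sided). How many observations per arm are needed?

For two equal groups, n per group = 2·((z_{α/2} + z_β)·σ/δ)².
z_{α/2} = 1.960; z_β = 1.645 (power 95%).
n = 2 × (3.605 × 114 / 110)² = 2 × 13.96 = 27.92
Round up: n = 28 per group.

28 per group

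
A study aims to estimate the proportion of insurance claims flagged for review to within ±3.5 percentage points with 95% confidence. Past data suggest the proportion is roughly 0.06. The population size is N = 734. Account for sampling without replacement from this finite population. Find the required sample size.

For a proportion with margin E = 0.035 at 95% confidence, z = 1.960.
n = p̂(1−p̂)(z/E)² = 0.06 × 0.94 × (1.960/0.035)² = 176.87 — call this n₀.
Finite-population correction with N = 734: n = n₀ / (1 + (n₀−1)/N) = 176.87 / 1.24 = 142.64
Round up: n = 143.

n = 143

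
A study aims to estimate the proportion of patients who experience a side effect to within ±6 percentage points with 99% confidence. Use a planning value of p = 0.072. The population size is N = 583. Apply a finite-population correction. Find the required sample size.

n = 102

For a proportion with margin E = 0.06 at 99% confidence, z = 2.576.
n = p̂(1−p̂)(z/E)² = 0.072 × 0.928 × (2.576/0.06)² = 123.16 — call this n₀.
Finite-population correction with N = 583: n = n₀ / (1 + (n₀−1)/N) = 123.16 / 1.21 = 101.79
Round up: n = 102.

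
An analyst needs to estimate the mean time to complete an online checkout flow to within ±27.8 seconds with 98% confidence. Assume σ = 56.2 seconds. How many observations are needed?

For a mean, the margin of error is E = z·σ/√n, so n = (zσ/E)².
At 98% confidence, z = 2.326.
n = (2.326 × 56.2 / 27.8)² = 22.11
Round up: n = 23.

23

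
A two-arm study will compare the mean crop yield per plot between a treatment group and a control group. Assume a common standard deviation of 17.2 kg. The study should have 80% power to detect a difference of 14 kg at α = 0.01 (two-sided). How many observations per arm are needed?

For two equal groups, n per group = 2·((z_{α/2} + z_β)·σ/δ)².
z_{α/2} = 2.576; z_β = 0.842 (power 80%).
n = 2 × (3.418 × 17.2 / 14)² = 2 × 17.63 = 35.26
Round up: n = 36 per group.

36 per group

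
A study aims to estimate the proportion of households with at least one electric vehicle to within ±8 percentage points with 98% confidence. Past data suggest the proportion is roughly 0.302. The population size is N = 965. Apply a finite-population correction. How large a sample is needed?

n = 151

For a proportion with margin E = 0.08 at 98% confidence, z = 2.326.
n = p̂(1−p̂)(z/E)² = 0.302 × 0.698 × (2.326/0.08)² = 178.20 — call this n₀.
Finite-population correction with N = 965: n = n₀ / (1 + (n₀−1)/N) = 178.20 / 1.184 = 150.51
Round up: n = 151.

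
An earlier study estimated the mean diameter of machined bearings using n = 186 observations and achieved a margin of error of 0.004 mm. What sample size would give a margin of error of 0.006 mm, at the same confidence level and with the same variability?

n = 83

Margin of error scales as 1/√n, so n₂ = n₁·(E₁/E₂)².
n₂ = 186 × (0.004/0.006)² = 186 × 0.4444 = 82.66
Round up: n₂ = 83.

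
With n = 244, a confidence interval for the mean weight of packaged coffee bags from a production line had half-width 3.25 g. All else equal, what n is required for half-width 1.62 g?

Margin of error scales as 1/√n, so n₂ = n₁·(E₁/E₂)².
n₂ = 244 × (3.25/1.62)² = 244 × 4.025 = 982.10
Round up: n₂ = 983.

n = 983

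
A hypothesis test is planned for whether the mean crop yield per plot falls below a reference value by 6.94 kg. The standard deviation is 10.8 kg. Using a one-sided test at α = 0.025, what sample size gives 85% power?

For a one-sample z-test, n = ((z_α + z_β)·σ/δ)².
z_α = 1.960 (one-sided α = 0.025); z_β = 1.036 (power 85% → β = 0.15).
n = (2.996 × 10.8 / 6.94)² = 21.74
Round up: n = 22.

22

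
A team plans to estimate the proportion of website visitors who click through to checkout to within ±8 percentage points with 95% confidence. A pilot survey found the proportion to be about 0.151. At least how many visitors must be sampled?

77

For a proportion with margin E = 0.08 at 95% confidence, z = 1.960.
n = p̂(1−p̂)(z/E)² = 0.151 × 0.849 × (1.960/0.08)² = 76.95
Round up: n = 77.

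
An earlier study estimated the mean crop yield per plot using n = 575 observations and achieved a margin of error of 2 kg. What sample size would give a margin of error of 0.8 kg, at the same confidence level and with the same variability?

Margin of error scales as 1/√n, so n₂ = n₁·(E₁/E₂)².
n₂ = 575 × (2/0.8)² = 575 × 6.25 = 3593.75
Round up: n₂ = 3594.

3594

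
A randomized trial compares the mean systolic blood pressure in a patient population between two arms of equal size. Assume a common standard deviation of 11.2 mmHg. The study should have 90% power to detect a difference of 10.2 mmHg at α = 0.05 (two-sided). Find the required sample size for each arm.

For two equal groups, n per group = 2·((z_{α/2} + z_β)·σ/δ)².
z_{α/2} = 1.960; z_β = 1.282 (power 90%).
n = 2 × (3.242 × 11.2 / 10.2)² = 2 × 12.67 = 25.34
Round up: n = 26 per group.

26 per group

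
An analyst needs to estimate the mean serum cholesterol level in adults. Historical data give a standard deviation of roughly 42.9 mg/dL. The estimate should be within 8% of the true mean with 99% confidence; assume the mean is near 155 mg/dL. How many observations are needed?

For a mean, the margin of error is E = z·σ/√n, so n = (zσ/E)².
At 99% confidence, z = 2.576.
E = 8% of 155 = 12.4 mg/dL.
n = (2.576 × 42.9 / 12.4)² = 79.43
Round up: n = 80.

n = 80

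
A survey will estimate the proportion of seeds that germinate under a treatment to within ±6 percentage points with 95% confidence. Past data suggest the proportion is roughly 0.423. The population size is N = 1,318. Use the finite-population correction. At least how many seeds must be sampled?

218

For a proportion with margin E = 0.06 at 95% confidence, z = 1.960.
n = p̂(1−p̂)(z/E)² = 0.423 × 0.577 × (1.960/0.06)² = 260.45 — call this n₀.
Finite-population correction with N = 1,318: n = n₀ / (1 + (n₀−1)/N) = 260.45 / 1.197 = 217.59
Round up: n = 218.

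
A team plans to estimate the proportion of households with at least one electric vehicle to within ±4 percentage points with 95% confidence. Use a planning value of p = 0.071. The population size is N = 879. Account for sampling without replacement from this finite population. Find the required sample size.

135

For a proportion with margin E = 0.04 at 95% confidence, z = 1.960.
n = p̂(1−p̂)(z/E)² = 0.071 × 0.929 × (1.960/0.04)² = 158.37 — call this n₀.
Finite-population correction with N = 879: n = n₀ / (1 + (n₀−1)/N) = 158.37 / 1.179 = 134.33
Round up: n = 135.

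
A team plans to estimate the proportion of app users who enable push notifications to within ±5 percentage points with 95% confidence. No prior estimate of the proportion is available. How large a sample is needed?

For a proportion with margin E = 0.05 at 95% confidence, z = 1.960.
With no prior estimate, use p = 0.5, which maximizes p(1−p) at 0.25.
n = 0.25 × (z/E)² = 0.25 × (1.960/0.05)² = 384.16
Round up: n = 385.

385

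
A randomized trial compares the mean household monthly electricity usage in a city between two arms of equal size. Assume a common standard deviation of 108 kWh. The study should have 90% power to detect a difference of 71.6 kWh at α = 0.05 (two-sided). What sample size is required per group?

48 per group

For two equal groups, n per group = 2·((z_{α/2} + z_β)·σ/δ)².
z_{α/2} = 1.960; z_β = 1.282 (power 90%).
n = 2 × (3.242 × 108 / 71.6)² = 2 × 23.91 = 47.82
Round up: n = 48 per group.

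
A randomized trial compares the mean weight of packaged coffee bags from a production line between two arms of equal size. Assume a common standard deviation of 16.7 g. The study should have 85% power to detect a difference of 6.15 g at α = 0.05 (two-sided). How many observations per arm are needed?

133 per group

For two equal groups, n per group = 2·((z_{α/2} + z_β)·σ/δ)².
z_{α/2} = 1.960; z_β = 1.036 (power 85%).
n = 2 × (2.996 × 16.7 / 6.15)² = 2 × 66.19 = 132.38
Round up: n = 133 per group.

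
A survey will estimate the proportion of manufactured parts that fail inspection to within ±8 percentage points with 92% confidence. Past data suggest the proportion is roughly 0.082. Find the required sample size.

For a proportion with margin E = 0.08 at 92% confidence, z = 1.751.
n = p̂(1−p̂)(z/E)² = 0.082 × 0.918 × (1.751/0.08)² = 36.06
Round up: n = 37.

n = 37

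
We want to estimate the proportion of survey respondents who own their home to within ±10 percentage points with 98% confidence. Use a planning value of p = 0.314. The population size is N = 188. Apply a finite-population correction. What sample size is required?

73

For a proportion with margin E = 0.1 at 98% confidence, z = 2.326.
n = p̂(1−p̂)(z/E)² = 0.314 × 0.686 × (2.326/0.1)² = 116.54 — call this n₀.
Finite-population correction with N = 188: n = n₀ / (1 + (n₀−1)/N) = 116.54 / 1.615 = 72.16
Round up: n = 73.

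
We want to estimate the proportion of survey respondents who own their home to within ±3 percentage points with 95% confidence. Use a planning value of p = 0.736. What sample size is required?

830

For a proportion with margin E = 0.03 at 95% confidence, z = 1.960.
n = p̂(1−p̂)(z/E)² = 0.736 × 0.264 × (1.960/0.03)² = 829.38
Round up: n = 830.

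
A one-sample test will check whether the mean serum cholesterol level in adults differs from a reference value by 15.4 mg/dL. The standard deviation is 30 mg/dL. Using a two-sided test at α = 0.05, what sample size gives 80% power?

n = 30

For a one-sample z-test, n = ((z_{α/2} + z_β)·σ/δ)².
z_{α/2} = 1.960 (two-sided α = 0.05); z_β = 0.842 (power 80% → β = 0.2).
n = (2.802 × 30 / 15.4)² = 29.79
Round up: n = 30.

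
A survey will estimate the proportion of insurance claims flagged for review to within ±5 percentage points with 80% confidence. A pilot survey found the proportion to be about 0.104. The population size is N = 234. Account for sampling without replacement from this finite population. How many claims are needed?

For a proportion with margin E = 0.05 at 80% confidence, z = 1.282.
n = p̂(1−p̂)(z/E)² = 0.104 × 0.896 × (1.282/0.05)² = 61.26 — call this n₀.
Finite-population correction with N = 234: n = n₀ / (1 + (n₀−1)/N) = 61.26 / 1.258 = 48.70
Round up: n = 49.

n = 49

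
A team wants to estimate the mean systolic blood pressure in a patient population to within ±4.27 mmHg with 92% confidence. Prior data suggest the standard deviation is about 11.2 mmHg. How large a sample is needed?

For a mean, the margin of error is E = z·σ/√n, so n = (zσ/E)².
At 92% confidence, z = 1.751.
n = (1.751 × 11.2 / 4.27)² = 21.09
Round up: n = 22.

22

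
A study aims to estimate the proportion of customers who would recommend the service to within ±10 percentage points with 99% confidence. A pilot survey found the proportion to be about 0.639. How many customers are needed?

For a proportion with margin E = 0.1 at 99% confidence, z = 2.576.
n = p̂(1−p̂)(z/E)² = 0.639 × 0.361 × (2.576/0.1)² = 153.07
Round up: n = 154.

154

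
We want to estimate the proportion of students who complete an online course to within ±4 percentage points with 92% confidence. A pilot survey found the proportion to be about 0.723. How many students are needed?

n = 384

For a proportion with margin E = 0.04 at 92% confidence, z = 1.751.
n = p̂(1−p̂)(z/E)² = 0.723 × 0.277 × (1.751/0.04)² = 383.77
Round up: n = 384.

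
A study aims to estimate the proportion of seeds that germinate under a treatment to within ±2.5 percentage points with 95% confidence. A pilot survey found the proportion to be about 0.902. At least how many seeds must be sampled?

For a proportion with margin E = 0.025 at 95% confidence, z = 1.960.
n = p̂(1−p̂)(z/E)² = 0.902 × 0.098 × (1.960/0.025)² = 543.33
Round up: n = 544.

n = 544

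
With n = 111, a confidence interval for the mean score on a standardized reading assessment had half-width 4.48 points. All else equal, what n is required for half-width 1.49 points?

n = 1004

Margin of error scales as 1/√n, so n₂ = n₁·(E₁/E₂)².
n₂ = 111 × (4.48/1.49)² = 111 × 9.04 = 1003.44
Round up: n₂ = 1004.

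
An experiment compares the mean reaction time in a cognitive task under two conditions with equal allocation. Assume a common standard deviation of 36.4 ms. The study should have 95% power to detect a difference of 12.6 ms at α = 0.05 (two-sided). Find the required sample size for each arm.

For two equal groups, n per group = 2·((z_{α/2} + z_β)·σ/δ)².
z_{α/2} = 1.960; z_β = 1.645 (power 95%).
n = 2 × (3.605 × 36.4 / 12.6)² = 2 × 108.46 = 216.92
Round up: n = 217 per group.

217 per group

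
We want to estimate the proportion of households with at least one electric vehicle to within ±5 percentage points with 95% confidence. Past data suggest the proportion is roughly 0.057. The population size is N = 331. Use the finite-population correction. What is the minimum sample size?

n = 67

For a proportion with margin E = 0.05 at 95% confidence, z = 1.960.
n = p̂(1−p̂)(z/E)² = 0.057 × 0.943 × (1.960/0.05)² = 82.60 — call this n₀.
Finite-population correction with N = 331: n = n₀ / (1 + (n₀−1)/N) = 82.60 / 1.247 = 66.24
Round up: n = 67.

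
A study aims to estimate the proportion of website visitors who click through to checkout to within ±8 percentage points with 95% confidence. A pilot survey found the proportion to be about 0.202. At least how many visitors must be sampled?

For a proportion with margin E = 0.08 at 95% confidence, z = 1.960.
n = p̂(1−p̂)(z/E)² = 0.202 × 0.798 × (1.960/0.08)² = 96.76
Round up: n = 97.

97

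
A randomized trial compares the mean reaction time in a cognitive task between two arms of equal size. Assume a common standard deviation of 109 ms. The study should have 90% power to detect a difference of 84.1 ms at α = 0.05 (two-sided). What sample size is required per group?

For two equal groups, n per group = 2·((z_{α/2} + z_β)·σ/δ)².
z_{α/2} = 1.960; z_β = 1.282 (power 90%).
n = 2 × (3.242 × 109 / 84.1)² = 2 × 17.66 = 35.32
Round up: n = 36 per group.

36 per group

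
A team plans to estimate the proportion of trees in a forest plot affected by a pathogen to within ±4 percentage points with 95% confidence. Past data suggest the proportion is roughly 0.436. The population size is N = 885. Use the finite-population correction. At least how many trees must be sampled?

355

For a proportion with margin E = 0.04 at 95% confidence, z = 1.960.
n = p̂(1−p̂)(z/E)² = 0.436 × 0.564 × (1.960/0.04)² = 590.42 — call this n₀.
Finite-population correction with N = 885: n = n₀ / (1 + (n₀−1)/N) = 590.42 / 1.666 = 354.39
Round up: n = 355.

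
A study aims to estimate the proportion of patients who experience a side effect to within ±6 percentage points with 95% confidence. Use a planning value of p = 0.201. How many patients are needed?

n = 172

For a proportion with margin E = 0.06 at 95% confidence, z = 1.960.
n = p̂(1−p̂)(z/E)² = 0.201 × 0.799 × (1.960/0.06)² = 171.38
Round up: n = 172.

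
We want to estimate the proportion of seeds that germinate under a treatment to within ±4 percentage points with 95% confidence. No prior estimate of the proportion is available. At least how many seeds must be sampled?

For a proportion with margin E = 0.04 at 95% confidence, z = 1.960.
With no prior estimate, use p = 0.5, which maximizes p(1−p) at 0.25.
n = 0.25 × (z/E)² = 0.25 × (1.960/0.04)² = 600.25
Round up: n = 601.

601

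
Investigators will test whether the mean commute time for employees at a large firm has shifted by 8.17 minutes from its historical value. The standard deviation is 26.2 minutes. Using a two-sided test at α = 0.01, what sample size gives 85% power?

135

For a one-sample z-test, n = ((z_{α/2} + z_β)·σ/δ)².
z_{α/2} = 2.576 (two-sided α = 0.01); z_β = 1.036 (power 85% → β = 0.15).
n = (3.612 × 26.2 / 8.17)² = 134.17
Round up: n = 135.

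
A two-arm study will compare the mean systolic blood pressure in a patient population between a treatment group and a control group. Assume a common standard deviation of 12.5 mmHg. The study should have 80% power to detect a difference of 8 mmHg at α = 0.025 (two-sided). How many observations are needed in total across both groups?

For two equal groups, n per group = 2·((z_{α/2} + z_β)·σ/δ)².
z_{α/2} = 2.241; z_β = 0.842 (power 80%).
n = 2 × (3.083 × 12.5 / 8)² = 2 × 23.21 = 46.42
Round up: n = 47 per group.
Total across both groups: 2 × 47 = 94.

94 total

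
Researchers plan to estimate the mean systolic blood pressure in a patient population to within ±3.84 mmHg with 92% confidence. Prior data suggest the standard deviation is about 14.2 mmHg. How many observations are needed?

For a mean, the margin of error is E = z·σ/√n, so n = (zσ/E)².
At 92% confidence, z = 1.751.
n = (1.751 × 14.2 / 3.84)² = 41.93
Round up: n = 42.

42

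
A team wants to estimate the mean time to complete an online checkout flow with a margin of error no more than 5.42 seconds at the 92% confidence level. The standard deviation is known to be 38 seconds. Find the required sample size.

For a mean, the margin of error is E = z·σ/√n, so n = (zσ/E)².
At 92% confidence, z = 1.751.
n = (1.751 × 38 / 5.42)² = 150.71
Round up: n = 151.

151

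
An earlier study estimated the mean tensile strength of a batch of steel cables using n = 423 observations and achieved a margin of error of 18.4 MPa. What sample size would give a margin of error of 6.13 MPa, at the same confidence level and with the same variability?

n = 3812

Margin of error scales as 1/√n, so n₂ = n₁·(E₁/E₂)².
n₂ = 423 × (18.4/6.13)² = 423 × 9.01 = 3811.23
Round up: n₂ = 3812.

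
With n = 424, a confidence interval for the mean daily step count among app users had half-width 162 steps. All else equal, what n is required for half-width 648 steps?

Margin of error scales as 1/√n, so n₂ = n₁·(E₁/E₂)².
n₂ = 424 × (162/648)² = 424 × 0.0625 = 26.50
Round up: n₂ = 27.

27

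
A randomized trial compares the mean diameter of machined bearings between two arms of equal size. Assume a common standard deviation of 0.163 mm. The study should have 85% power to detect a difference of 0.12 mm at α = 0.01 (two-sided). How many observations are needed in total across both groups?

For two equal groups, n per group = 2·((z_{α/2} + z_β)·σ/δ)².
z_{α/2} = 2.576; z_β = 1.036 (power 85%).
n = 2 × (3.612 × 0.163 / 0.12)² = 2 × 24.07 = 48.14
Round up: n = 49 per group.
Total across both groups: 2 × 49 = 98.

98 total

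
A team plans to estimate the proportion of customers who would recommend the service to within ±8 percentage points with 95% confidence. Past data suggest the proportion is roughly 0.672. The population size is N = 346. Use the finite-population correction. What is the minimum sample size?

For a proportion with margin E = 0.08 at 95% confidence, z = 1.960.
n = p̂(1−p̂)(z/E)² = 0.672 × 0.328 × (1.960/0.08)² = 132.30 — call this n₀.
Finite-population correction with N = 346: n = n₀ / (1 + (n₀−1)/N) = 132.30 / 1.379 = 95.94
Round up: n = 96.

96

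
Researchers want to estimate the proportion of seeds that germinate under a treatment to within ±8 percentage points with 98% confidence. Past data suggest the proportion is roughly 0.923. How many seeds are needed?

For a proportion with margin E = 0.08 at 98% confidence, z = 2.326.
n = p̂(1−p̂)(z/E)² = 0.923 × 0.077 × (2.326/0.08)² = 60.08
Round up: n = 61.

61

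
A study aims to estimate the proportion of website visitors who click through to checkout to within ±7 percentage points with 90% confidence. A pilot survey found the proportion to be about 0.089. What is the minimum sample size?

45

For a proportion with margin E = 0.07 at 90% confidence, z = 1.645.
n = p̂(1−p̂)(z/E)² = 0.089 × 0.911 × (1.645/0.07)² = 44.78
Round up: n = 45.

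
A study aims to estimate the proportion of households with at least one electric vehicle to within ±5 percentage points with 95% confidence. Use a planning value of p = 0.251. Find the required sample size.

For a proportion with margin E = 0.05 at 95% confidence, z = 1.960.
n = p̂(1−p̂)(z/E)² = 0.251 × 0.749 × (1.960/0.05)² = 288.89
Round up: n = 289.

289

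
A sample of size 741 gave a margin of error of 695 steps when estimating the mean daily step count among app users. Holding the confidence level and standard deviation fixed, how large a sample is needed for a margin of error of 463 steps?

1670

Margin of error scales as 1/√n, so n₂ = n₁·(E₁/E₂)².
n₂ = 741 × (695/463)² = 741 × 2.253 = 1669.47
Round up: n₂ = 1670.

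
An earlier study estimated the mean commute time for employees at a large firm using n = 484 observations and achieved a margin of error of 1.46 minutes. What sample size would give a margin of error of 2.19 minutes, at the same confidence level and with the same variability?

Margin of error scales as 1/√n, so n₂ = n₁·(E₁/E₂)².
n₂ = 484 × (1.46/2.19)² = 484 × 0.4444 = 215.09
Round up: n₂ = 216.

216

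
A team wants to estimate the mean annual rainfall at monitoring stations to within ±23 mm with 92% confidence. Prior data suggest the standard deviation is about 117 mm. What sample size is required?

80

For a mean, the margin of error is E = z·σ/√n, so n = (zσ/E)².
At 92% confidence, z = 1.751.
n = (1.751 × 117 / 23)² = 79.34
Round up: n = 80.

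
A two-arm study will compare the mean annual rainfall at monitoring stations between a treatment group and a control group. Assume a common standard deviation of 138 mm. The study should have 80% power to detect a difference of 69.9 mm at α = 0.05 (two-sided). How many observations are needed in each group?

For two equal groups, n per group = 2·((z_{α/2} + z_β)·σ/δ)².
z_{α/2} = 1.960; z_β = 0.842 (power 80%).
n = 2 × (2.802 × 138 / 69.9)² = 2 × 30.60 = 61.20
Round up: n = 62 per group.

62 per group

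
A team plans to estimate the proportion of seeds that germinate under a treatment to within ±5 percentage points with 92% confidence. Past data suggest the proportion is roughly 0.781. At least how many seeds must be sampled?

For a proportion with margin E = 0.05 at 92% confidence, z = 1.751.
n = p̂(1−p̂)(z/E)² = 0.781 × 0.219 × (1.751/0.05)² = 209.76
Round up: n = 210.

n = 210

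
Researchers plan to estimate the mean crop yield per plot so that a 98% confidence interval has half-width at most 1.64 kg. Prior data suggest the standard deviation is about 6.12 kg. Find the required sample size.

For a mean, the margin of error is E = z·σ/√n, so n = (zσ/E)².
At 98% confidence, z = 2.326.
n = (2.326 × 6.12 / 1.64)² = 75.34
Round up: n = 76.

n = 76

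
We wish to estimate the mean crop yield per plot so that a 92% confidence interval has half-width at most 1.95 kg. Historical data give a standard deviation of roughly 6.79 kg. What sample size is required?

n = 38

For a mean, the margin of error is E = z·σ/√n, so n = (zσ/E)².
At 92% confidence, z = 1.751.
n = (1.751 × 6.79 / 1.95)² = 37.17
Round up: n = 38.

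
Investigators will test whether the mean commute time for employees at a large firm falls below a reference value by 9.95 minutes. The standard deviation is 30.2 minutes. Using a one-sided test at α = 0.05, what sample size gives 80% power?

For a one-sample z-test, n = ((z_α + z_β)·σ/δ)².
z_α = 1.645 (one-sided α = 0.05); z_β = 0.842 (power 80% → β = 0.2).
n = (2.487 × 30.2 / 9.95)² = 56.98
Round up: n = 57.

57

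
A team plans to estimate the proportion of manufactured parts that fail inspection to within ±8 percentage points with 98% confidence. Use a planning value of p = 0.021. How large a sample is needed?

For a proportion with margin E = 0.08 at 98% confidence, z = 2.326.
n = p̂(1−p̂)(z/E)² = 0.021 × 0.979 × (2.326/0.08)² = 17.38
Round up: n = 18.

18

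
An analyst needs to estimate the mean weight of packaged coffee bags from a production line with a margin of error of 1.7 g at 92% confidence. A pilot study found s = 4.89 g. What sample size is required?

26

For a mean, the margin of error is E = z·σ/√n, so n = (zσ/E)².
At 92% confidence, z = 1.751.
n = (1.751 × 4.89 / 1.7)² = 25.37
Round up: n = 26.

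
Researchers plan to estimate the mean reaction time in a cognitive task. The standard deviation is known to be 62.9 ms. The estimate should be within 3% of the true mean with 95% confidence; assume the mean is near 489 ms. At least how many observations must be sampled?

For a mean, the margin of error is E = z·σ/√n, so n = (zσ/E)².
At 95% confidence, z = 1.960.
E = 3% of 489 = 14.67 ms.
n = (1.960 × 62.9 / 14.67)² = 70.62
Round up: n = 71.

71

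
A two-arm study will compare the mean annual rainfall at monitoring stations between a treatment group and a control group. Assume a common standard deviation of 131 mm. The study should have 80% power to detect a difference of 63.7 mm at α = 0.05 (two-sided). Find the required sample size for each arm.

67 per group

For two equal groups, n per group = 2·((z_{α/2} + z_β)·σ/δ)².
z_{α/2} = 1.960; z_β = 0.842 (power 80%).
n = 2 × (2.802 × 131 / 63.7)² = 2 × 33.20 = 66.40
Round up: n = 67 per group.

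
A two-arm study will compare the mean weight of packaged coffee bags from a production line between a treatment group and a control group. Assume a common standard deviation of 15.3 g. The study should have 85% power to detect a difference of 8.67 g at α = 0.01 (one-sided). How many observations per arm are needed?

71 per group

For two equal groups, n per group = 2·((z_α + z_β)·σ/δ)².
z_α = 2.326; z_β = 1.036 (power 85%).
n = 2 × (3.362 × 15.3 / 8.67)² = 2 × 35.20 = 70.40
Round up: n = 71 per group.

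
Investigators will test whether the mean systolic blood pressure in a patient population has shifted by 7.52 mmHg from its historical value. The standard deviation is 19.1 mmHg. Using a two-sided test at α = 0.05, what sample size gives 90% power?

For a one-sample z-test, n = ((z_{α/2} + z_β)·σ/δ)².
z_{α/2} = 1.960 (two-sided α = 0.05); z_β = 1.282 (power 90% → β = 0.1).
n = (3.242 × 19.1 / 7.52)² = 67.80
Round up: n = 68.

n = 68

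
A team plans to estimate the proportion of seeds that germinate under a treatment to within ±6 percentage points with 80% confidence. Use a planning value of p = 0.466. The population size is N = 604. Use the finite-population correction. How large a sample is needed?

96

For a proportion with margin E = 0.06 at 80% confidence, z = 1.282.
n = p̂(1−p̂)(z/E)² = 0.466 × 0.534 × (1.282/0.06)² = 113.61 — call this n₀.
Finite-population correction with N = 604: n = n₀ / (1 + (n₀−1)/N) = 113.61 / 1.186 = 95.79
Round up: n = 96.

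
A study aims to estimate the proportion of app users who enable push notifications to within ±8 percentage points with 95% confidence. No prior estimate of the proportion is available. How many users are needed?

For a proportion with margin E = 0.08 at 95% confidence, z = 1.960.
With no prior estimate, use p = 0.5, which maximizes p(1−p) at 0.25.
n = 0.25 × (z/E)² = 0.25 × (1.960/0.08)² = 150.06
Round up: n = 151.

n = 151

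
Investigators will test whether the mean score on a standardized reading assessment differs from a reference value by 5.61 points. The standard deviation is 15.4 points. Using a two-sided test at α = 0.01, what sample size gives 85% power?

For a one-sample z-test, n = ((z_{α/2} + z_β)·σ/δ)².
z_{α/2} = 2.576 (two-sided α = 0.01); z_β = 1.036 (power 85% → β = 0.15).
n = (3.612 × 15.4 / 5.61)² = 98.31
Round up: n = 99.

99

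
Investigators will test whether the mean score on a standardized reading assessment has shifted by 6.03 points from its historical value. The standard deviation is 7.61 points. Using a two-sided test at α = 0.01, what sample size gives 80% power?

n = 19

For a one-sample z-test, n = ((z_{α/2} + z_β)·σ/δ)².
z_{α/2} = 2.576 (two-sided α = 0.01); z_β = 0.842 (power 80% → β = 0.2).
n = (3.418 × 7.61 / 6.03)² = 18.61
Round up: n = 19.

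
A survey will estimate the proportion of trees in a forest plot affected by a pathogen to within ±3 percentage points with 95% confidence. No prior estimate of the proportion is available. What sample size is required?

1068

For a proportion with margin E = 0.03 at 95% confidence, z = 1.960.
With no prior estimate, use p = 0.5, which maximizes p(1−p) at 0.25.
n = 0.25 × (z/E)² = 0.25 × (1.960/0.03)² = 1067.11
Round up: n = 1068.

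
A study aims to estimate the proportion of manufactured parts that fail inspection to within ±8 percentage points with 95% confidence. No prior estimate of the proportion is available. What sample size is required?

For a proportion with margin E = 0.08 at 95% confidence, z = 1.960.
With no prior estimate, use p = 0.5, which maximizes p(1−p) at 0.25.
n = 0.25 × (z/E)² = 0.25 × (1.960/0.08)² = 150.06
Round up: n = 151.

151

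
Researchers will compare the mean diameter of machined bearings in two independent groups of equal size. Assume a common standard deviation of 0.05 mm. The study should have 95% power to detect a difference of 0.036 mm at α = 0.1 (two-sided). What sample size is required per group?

For two equal groups, n per group = 2·((z_{α/2} + z_β)·σ/δ)².
z_{α/2} = 1.645; z_β = 1.645 (power 95%).
n = 2 × (3.290 × 0.05 / 0.036)² = 2 × 20.88 = 41.76
Round up: n = 42 per group.

42 per group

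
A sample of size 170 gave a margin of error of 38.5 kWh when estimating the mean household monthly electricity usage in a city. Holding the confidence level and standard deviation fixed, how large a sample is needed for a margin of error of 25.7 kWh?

Margin of error scales as 1/√n, so n₂ = n₁·(E₁/E₂)².
n₂ = 170 × (38.5/25.7)² = 170 × 2.244 = 381.48
Round up: n₂ = 382.

382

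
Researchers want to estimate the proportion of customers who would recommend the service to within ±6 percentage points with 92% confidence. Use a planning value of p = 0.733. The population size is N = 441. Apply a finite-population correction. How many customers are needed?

For a proportion with margin E = 0.06 at 92% confidence, z = 1.751.
n = p̂(1−p̂)(z/E)² = 0.733 × 0.267 × (1.751/0.06)² = 166.68 — call this n₀.
Finite-population correction with N = 441: n = n₀ / (1 + (n₀−1)/N) = 166.68 / 1.376 = 121.13
Round up: n = 122.

n = 122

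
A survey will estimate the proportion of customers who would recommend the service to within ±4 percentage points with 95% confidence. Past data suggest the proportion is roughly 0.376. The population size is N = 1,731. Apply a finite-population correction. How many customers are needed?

426

For a proportion with margin E = 0.04 at 95% confidence, z = 1.960.
n = p̂(1−p̂)(z/E)² = 0.376 × 0.624 × (1.960/0.04)² = 563.33 — call this n₀.
Finite-population correction with N = 1,731: n = n₀ / (1 + (n₀−1)/N) = 563.33 / 1.325 = 425.15
Round up: n = 426.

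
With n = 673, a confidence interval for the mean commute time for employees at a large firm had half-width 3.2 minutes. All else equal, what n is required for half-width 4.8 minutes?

Margin of error scales as 1/√n, so n₂ = n₁·(E₁/E₂)².
n₂ = 673 × (3.2/4.8)² = 673 × 0.4444 = 299.08
Round up: n₂ = 300.

n = 300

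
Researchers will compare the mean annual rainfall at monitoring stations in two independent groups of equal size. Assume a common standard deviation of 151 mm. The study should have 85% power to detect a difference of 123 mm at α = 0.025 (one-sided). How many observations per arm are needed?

For two equal groups, n per group = 2·((z_α + z_β)·σ/δ)².
z_α = 1.960; z_β = 1.036 (power 85%).
n = 2 × (2.996 × 151 / 123)² = 2 × 13.53 = 27.06
Round up: n = 28 per group.

28 per group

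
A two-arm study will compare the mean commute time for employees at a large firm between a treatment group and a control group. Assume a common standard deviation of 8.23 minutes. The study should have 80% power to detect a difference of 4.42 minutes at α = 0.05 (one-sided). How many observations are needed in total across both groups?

For two equal groups, n per group = 2·((z_α + z_β)·σ/δ)².
z_α = 1.645; z_β = 0.842 (power 80%).
n = 2 × (2.487 × 8.23 / 4.42)² = 2 × 21.44 = 42.88
Round up: n = 43 per group.
Total across both groups: 2 × 43 = 86.

86 total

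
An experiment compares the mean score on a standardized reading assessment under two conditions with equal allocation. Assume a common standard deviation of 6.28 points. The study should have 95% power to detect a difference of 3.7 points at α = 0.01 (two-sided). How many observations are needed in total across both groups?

For two equal groups, n per group = 2·((z_{α/2} + z_β)·σ/δ)².
z_{α/2} = 2.576; z_β = 1.645 (power 95%).
n = 2 × (4.221 × 6.28 / 3.7)² = 2 × 51.33 = 102.66
Round up: n = 103 per group.
Total across both groups: 2 × 103 = 206.

206 total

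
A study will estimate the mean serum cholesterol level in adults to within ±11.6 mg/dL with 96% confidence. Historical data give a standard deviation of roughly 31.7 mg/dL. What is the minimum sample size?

For a mean, the margin of error is E = z·σ/√n, so n = (zσ/E)².
At 96% confidence, z = 2.054.
n = (2.054 × 31.7 / 11.6)² = 31.51
Round up: n = 32.

n = 32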